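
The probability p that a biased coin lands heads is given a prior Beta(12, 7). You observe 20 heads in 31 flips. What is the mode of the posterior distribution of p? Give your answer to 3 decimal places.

Prior: Beta(12, 7).
Data: 20 successes in 31 trials. The binomial likelihood contributes p^20(1−p)^11, so the posterior is Beta(12+20, 7+11) = Beta(32, 18).
For Beta(a, b) with a, b > 1 the mode is (a−1)/(a+b−2) = 31/48 ≈ 0.646.

p̂_MAP = 0.646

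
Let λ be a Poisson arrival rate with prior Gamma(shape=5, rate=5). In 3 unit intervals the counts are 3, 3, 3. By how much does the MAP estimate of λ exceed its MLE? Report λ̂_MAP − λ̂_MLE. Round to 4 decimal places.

MAP − MLE = -1.3750

Σxᵢ = 9. Posterior is Gamma(14, 8); MAP = (14−1)/8 = 13/8 ≈ 1.62500.
MLE = x̄ = 9/3 ≈ 3.00000.
Difference = 13/8 − 9/3 = -11/8 ≈ -1.3750.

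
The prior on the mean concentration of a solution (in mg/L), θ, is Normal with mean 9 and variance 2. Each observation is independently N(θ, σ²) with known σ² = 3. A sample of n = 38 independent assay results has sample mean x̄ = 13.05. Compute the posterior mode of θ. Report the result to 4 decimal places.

θ̂_MAP = 12.8962

n = 38, x̄ = 13.05.
For a Normal prior and Normal likelihood with known variance, the posterior is Normal; its mode equals its mean, the precision-weighted average.
Prior precision 1/σ₀² = 1/2 = 0.5; data precision n/σ² = 38/3.
θ̂ = (0.5·9 + (38/3)·13.05) / (0.5 + 38/3) = 169.8/(79/6) = 5094/395 ≈ 12.8962.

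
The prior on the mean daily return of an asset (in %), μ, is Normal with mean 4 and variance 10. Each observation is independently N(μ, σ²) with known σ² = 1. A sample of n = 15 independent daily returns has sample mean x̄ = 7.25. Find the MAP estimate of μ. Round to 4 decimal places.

n = 15, x̄ = 7.25.
For a Normal prior and Normal likelihood with known variance, the posterior is Normal; its mode equals its mean, the precision-weighted average.
Prior precision 1/σ₀² = 1/10 = 0.1; data precision n/σ² = 15/1 = 15.
μ̂ = (0.1·4 + 15·7.25) / (0.1 + 15) = 109.15/15.1 = 2183/302 ≈ 7.2285.

μ̂_MAP = 7.2285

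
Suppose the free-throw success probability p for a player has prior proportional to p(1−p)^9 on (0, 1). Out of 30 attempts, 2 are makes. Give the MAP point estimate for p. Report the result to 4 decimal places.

The prior density ∝ p(1−p)^9 is the kernel of Beta(2, 10).
Data: 2 successes in 30 trials. The binomial likelihood contributes p^2(1−p)^28, so the posterior is Beta(2+2, 10+28) = Beta(4, 38).
For Beta(a, b) with a, b > 1 the mode is (a−1)/(a+b−2) = 3/40 ≈ 0.0750.

p̂_MAP = 0.0750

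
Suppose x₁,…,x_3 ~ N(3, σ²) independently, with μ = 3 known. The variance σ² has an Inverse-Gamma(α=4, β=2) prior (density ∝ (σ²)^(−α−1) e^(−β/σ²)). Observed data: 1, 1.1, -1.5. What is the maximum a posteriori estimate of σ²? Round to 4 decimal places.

σ̂²_MAP = 2.4508

Sum of squared deviations about the known mean: SS = (1−3)² + (1.1−3)² + (-1.5−3)² = 27.86.
The Normal likelihood contributes (σ²)^(−n/2) exp(−SS/(2σ²)), so the posterior is Inverse-Gamma(α + n/2, β + SS/2) = Inverse-Gamma(5.5, 15.93).
The mode of Inverse-Gamma(a, b) is b/(a+1) = 15.93/6.5 ≈ 2.4508.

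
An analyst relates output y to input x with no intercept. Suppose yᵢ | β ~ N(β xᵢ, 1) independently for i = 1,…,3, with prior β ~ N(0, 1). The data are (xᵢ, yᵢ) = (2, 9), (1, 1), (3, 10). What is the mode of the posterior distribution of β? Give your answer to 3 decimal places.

log p(β | y) = −Σ(yᵢ − βxᵢ)²/(2·1) − β²/(2·1) + const.
Setting the derivative to zero: Σxᵢ(yᵢ − βxᵢ)/1 − β/1 = 0, so β = Σxᵢyᵢ / (Σxᵢ² + σ²/τ²).
Σxᵢyᵢ = 2·9 + 1·1 + 3·10 = 49; Σxᵢ² = 14; σ²/τ² = 1.
β̂_MAP = 49 / (14 + 1) = 49/15 ≈ 3.267.

β̂_MAP = 3.267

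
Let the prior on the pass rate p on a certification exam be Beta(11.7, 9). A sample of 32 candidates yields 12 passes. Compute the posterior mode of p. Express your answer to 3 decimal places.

p̂_MAP = 0.448

Prior: Beta(11.7, 9).
Data: 12 successes in 32 trials. The binomial likelihood contributes p^12(1−p)^20, so the posterior is Beta(11.7+12, 9+20) = Beta(23.7, 29).
For Beta(a, b) with a, b > 1 the mode is (a−1)/(a+b−2) = 22.7/50.7 ≈ 0.448.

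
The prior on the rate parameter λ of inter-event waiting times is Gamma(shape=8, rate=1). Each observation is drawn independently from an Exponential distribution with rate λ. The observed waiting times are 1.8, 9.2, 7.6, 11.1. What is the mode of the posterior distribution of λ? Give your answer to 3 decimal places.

The Exponential(rate=λ) likelihood is ∝ λ^n e^(−λΣtᵢ). Here n = 4 and Σtᵢ = 1.8 + 9.2 + 7.6 + 11.1 = 29.7.
Posterior ∝ λ^7e^(−1λ) · λ^4e^(−29.7λ) = λ^11e^(−30.7λ), i.e. Gamma(12, 30.7).
Mode = (a−1)/b = 11/30.7 ≈ 0.358.

λ̂_MAP = 0.358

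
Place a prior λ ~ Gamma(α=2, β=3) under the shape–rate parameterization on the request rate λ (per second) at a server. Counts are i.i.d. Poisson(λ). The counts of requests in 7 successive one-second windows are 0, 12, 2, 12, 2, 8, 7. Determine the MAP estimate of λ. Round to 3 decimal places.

λ̂_MAP = 4.400

Σxᵢ = 0+12+2+12+2+8+7 = 43, with n = 7.
Posterior ∝ λe^(−3λ) · λ^43e^(−7λ) = λ^44e^(−10λ), i.e. Gamma(shape=45, rate=10).
The mode of a Gamma(a, b) with a ≥ 1 (shape–rate) is (a−1)/b = 44/10 ≈ 4.400.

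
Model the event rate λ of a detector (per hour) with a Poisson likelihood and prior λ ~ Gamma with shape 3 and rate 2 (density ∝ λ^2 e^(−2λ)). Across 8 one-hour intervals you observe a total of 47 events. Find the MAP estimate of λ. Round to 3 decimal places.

λ̂_MAP = 4.900

Σxᵢ = 47, n = 8.
Posterior ∝ λ^2e^(−2λ) · λ^47e^(−8λ) = λ^49e^(−10λ), i.e. Gamma(shape=50, rate=10).
The mode of a Gamma(a, b) with a ≥ 1 (shape–rate) is (a−1)/b = 49/10 ≈ 4.900.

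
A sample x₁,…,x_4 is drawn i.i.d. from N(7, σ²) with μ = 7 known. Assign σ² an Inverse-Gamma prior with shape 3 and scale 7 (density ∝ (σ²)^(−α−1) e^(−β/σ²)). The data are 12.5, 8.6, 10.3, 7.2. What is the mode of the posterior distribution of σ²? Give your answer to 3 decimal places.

Sum of squared deviations about the known mean: SS = (12.5−7)² + (8.6−7)² + (10.3−7)² + (7.2−7)² = 43.74.
The Normal likelihood contributes (σ²)^(−n/2) exp(−SS/(2σ²)), so the posterior is Inverse-Gamma(α + n/2, β + SS/2) = Inverse-Gamma(5, 28.87).
The mode of Inverse-Gamma(a, b) is b/(a+1) = 28.87/6 ≈ 4.812.

σ̂²_MAP = 4.812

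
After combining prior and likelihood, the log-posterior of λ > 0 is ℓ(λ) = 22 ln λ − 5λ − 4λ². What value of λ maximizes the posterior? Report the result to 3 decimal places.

ℓ'(λ) = 22/λ − 5 − 8λ. Setting this to zero and multiplying by λ: 8λ² + 5λ − 22 = 0.
λ = (−5 + √(5² + 4·8·22)) / (2·8) = (−5 + √729) / 16 = (−5 + 27)/16 = 11/8.
ℓ''(λ) = −22/λ² − 8 < 0, confirming a maximum.

λ̂_MAP = 1.375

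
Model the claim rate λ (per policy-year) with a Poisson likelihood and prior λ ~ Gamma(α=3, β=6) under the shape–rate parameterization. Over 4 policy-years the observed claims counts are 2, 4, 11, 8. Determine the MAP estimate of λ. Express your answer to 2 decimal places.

Σxᵢ = 2+4+11+8 = 25, with n = 4.
Posterior ∝ λ^2e^(−6λ) · λ^25e^(−4λ) = λ^27e^(−10λ), i.e. Gamma(shape=28, rate=10).
The mode of a Gamma(a, b) with a ≥ 1 (shape–rate) is (a−1)/b = 27/10 ≈ 2.70.

λ̂_MAP = 2.70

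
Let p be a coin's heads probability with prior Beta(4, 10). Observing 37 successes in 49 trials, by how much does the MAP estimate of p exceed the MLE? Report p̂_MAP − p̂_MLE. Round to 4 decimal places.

MAP − MLE = -0.0994

Posterior is Beta(41, 22); MAP = (41−1)/(63−2) = 40/61 ≈ 0.65574.
MLE ignores the prior: p̂_MLE = k/n = 37/49 ≈ 0.75510.
Difference = 40/61 − 37/49 = -297/2989 ≈ -0.0994.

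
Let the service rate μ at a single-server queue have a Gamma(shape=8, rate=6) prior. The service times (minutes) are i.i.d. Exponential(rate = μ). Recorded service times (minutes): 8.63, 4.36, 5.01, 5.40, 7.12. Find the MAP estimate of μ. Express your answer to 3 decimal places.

The Exponential(rate=μ) likelihood is ∝ μ^n e^(−μΣtᵢ). Here n = 5 and Σtᵢ = 8.63 + 4.36 + 5.01 + 5.40 + 7.12 = 30.52.
Posterior ∝ μ^7e^(−6μ) · μ^5e^(−30.52μ) = μ^12e^(−36.52μ), i.e. Gamma(13, 36.52).
Mode = (a−1)/b = 12/36.52 ≈ 0.329.

μ̂_MAP = 0.329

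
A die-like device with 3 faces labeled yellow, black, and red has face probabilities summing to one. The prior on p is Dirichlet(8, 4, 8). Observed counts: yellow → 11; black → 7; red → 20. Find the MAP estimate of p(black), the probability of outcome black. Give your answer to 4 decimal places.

The posterior is Dirichlet(αᵢ + nᵢ) = Dirichlet(19, 11, 28).
For a Dirichlet(a₁,…,a_K) with all aᵢ > 1, the mode has j-th component (aⱼ − 1)/(Σaᵢ − K).
Here Σaᵢ = 58 and K = 3, so p(black) = (11 − 1)/(58 − 3) = 10/55 ≈ 0.1818.

MAP estimate of p(black) = 0.1818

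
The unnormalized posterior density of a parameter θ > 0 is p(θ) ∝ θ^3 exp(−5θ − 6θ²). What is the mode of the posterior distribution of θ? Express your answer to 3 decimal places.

ℓ'(θ) = 3/θ − 5 − 12θ. Setting this to zero and multiplying by θ: 12θ² + 5θ − 3 = 0.
θ = (−5 + √(5² + 4·12·3)) / (2·12) = (−5 + √169) / 24 = (−5 + 13)/24 = 1/3.
ℓ''(θ) = −3/θ² − 12 < 0, confirming a maximum.

θ̂_MAP = 0.333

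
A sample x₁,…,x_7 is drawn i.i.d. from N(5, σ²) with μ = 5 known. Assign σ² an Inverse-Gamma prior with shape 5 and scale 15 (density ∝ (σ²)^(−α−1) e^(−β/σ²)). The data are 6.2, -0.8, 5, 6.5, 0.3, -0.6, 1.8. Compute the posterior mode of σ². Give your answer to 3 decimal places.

σ̂²_MAP = 6.896

Sum of squared deviations about the known mean: SS = (6.2−5)² + (-0.8−5)² + (5−5)² + (6.5−5)² + (0.3−5)² + (-0.6−5)² + (1.8−5)² = 101.02.
The Normal likelihood contributes (σ²)^(−n/2) exp(−SS/(2σ²)), so the posterior is Inverse-Gamma(α + n/2, β + SS/2) = Inverse-Gamma(8.5, 65.51).
The mode of Inverse-Gamma(a, b) is b/(a+1) = 65.51/9.5 ≈ 6.896.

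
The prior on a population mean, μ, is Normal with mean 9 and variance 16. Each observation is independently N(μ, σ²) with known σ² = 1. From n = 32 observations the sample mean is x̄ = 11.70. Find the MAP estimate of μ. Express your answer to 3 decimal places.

n = 32, x̄ = 11.70.
For a Normal prior and Normal likelihood with known variance, the posterior is Normal; its mode equals its mean, the precision-weighted average.
Prior precision 1/σ₀² = 1/16 = 0.0625; data precision n/σ² = 32/1 = 32.
μ̂ = (0.0625·9 + 32·11.7) / (0.0625 + 32) = 374.9625/32.0625 = 1111/95 ≈ 11.695.

μ̂_MAP = 11.695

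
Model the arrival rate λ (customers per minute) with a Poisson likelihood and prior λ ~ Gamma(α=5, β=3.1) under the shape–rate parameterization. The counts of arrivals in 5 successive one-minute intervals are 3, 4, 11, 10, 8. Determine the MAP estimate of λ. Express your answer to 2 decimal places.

Σxᵢ = 3+4+11+10+8 = 36, with n = 5.
Posterior ∝ λ^4e^(−3.1λ) · λ^36e^(−5λ) = λ^40e^(−8.1λ), i.e. Gamma(shape=41, rate=8.1).
The mode of a Gamma(a, b) with a ≥ 1 (shape–rate) is (a−1)/b = 40/8.1 ≈ 4.94.

λ̂_MAP = 4.94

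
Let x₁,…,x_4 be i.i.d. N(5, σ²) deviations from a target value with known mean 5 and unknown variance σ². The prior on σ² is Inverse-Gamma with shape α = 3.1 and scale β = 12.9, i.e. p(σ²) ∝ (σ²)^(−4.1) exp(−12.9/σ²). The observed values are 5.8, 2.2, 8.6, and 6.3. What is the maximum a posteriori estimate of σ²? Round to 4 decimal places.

Sum of squared deviations about the known mean: SS = (5.8−5)² + (2.2−5)² + (8.6−5)² + (6.3−5)² = 23.13.
The Normal likelihood contributes (σ²)^(−n/2) exp(−SS/(2σ²)), so the posterior is Inverse-Gamma(α + n/2, β + SS/2) = Inverse-Gamma(5.1, 24.465).
The mode of Inverse-Gamma(a, b) is b/(a+1) = 24.465/6.1 ≈ 4.0107.

σ̂²_MAP = 4.0107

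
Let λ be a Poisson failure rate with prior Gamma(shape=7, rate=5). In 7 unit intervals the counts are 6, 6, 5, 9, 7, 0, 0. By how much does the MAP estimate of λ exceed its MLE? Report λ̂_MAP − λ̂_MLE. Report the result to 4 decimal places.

MAP − MLE = -1.4643

Σxᵢ = 33. Posterior is Gamma(40, 12); MAP = (40−1)/12 = 39/12 ≈ 3.25000.
MLE = x̄ = 33/7 ≈ 4.71429.
Difference = 39/12 − 33/7 = -41/28 ≈ -1.4643.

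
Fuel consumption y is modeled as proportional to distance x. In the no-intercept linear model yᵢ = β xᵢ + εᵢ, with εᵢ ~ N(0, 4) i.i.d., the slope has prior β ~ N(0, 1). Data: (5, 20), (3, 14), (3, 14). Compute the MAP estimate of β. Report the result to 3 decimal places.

β̂_MAP = 3.915

log p(β | y) = −Σ(yᵢ − βxᵢ)²/(2·4) − β²/(2·1) + const.
Setting the derivative to zero: Σxᵢ(yᵢ − βxᵢ)/4 − β/1 = 0, so β = Σxᵢyᵢ / (Σxᵢ² + σ²/τ²).
Σxᵢyᵢ = 5·20 + 3·14 + 3·14 = 184; Σxᵢ² = 43; σ²/τ² = 4.
β̂_MAP = 184 / (43 + 4) = 184/47 ≈ 3.915.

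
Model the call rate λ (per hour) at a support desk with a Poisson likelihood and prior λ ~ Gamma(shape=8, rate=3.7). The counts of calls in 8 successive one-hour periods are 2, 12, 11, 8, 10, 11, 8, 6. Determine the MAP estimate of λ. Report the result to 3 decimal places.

Σxᵢ = 2+12+11+8+10+11+8+6 = 68, with n = 8.
Posterior ∝ λ^7e^(−3.7λ) · λ^68e^(−8λ) = λ^75e^(−11.7λ), i.e. Gamma(shape=76, rate=11.7).
The mode of a Gamma(a, b) with a ≥ 1 (shape–rate) is (a−1)/b = 75/11.7 ≈ 6.410.

λ̂_MAP = 6.410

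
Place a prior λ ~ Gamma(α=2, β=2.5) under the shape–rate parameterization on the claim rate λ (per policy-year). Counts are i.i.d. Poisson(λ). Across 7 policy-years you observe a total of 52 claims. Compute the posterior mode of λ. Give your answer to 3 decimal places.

λ̂_MAP = 5.579

Σxᵢ = 52, n = 7.
Posterior ∝ λe^(−2.5λ) · λ^52e^(−7λ) = λ^53e^(−9.5λ), i.e. Gamma(shape=54, rate=9.5).
The mode of a Gamma(a, b) with a ≥ 1 (shape–rate) is (a−1)/b = 53/9.5 ≈ 5.579.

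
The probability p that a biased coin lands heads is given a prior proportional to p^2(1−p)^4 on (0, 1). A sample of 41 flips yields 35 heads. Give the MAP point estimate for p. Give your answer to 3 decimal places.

The prior density ∝ p^2(1−p)^4 is the kernel of Beta(3, 5).
Data: 35 successes in 41 trials. The binomial likelihood contributes p^35(1−p)^6, so the posterior is Beta(3+35, 5+6) = Beta(38, 11).
For Beta(a, b) with a, b > 1 the mode is (a−1)/(a+b−2) = 37/47 ≈ 0.787.

p̂_MAP = 0.787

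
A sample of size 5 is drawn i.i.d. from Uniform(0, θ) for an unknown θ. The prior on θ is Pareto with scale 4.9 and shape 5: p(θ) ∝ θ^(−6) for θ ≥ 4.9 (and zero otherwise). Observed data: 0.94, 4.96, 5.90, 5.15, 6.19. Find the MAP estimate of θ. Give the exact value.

θ̂_MAP = 6.19

The Uniform(0, θ) likelihood is θ^(−n) for θ ≥ max(xᵢ), zero otherwise. Here max(xᵢ) = 6.19.
Posterior ∝ θ^(−6) · θ^(−5) = θ^(−11) on θ ≥ max(4.9, 6.19) = 6.19.
This density is strictly decreasing in θ, so the posterior mode lies at the lower boundary of the support.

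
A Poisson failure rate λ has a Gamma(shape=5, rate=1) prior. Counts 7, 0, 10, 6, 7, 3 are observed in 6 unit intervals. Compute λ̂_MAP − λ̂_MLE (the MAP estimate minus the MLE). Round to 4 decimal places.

MAP − MLE = -0.2143

Σxᵢ = 33. Posterior is Gamma(38, 7); MAP = (38−1)/7 = 37/7 ≈ 5.28571.
MLE = x̄ = 33/6 ≈ 5.50000.
Difference = 37/7 − 33/6 = -3/14 ≈ -0.2143.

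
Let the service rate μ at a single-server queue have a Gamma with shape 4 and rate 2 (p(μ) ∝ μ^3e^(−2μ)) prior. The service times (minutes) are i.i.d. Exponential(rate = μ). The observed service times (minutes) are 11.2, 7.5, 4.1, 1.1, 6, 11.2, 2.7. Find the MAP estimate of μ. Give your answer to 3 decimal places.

The Exponential(rate=μ) likelihood is ∝ μ^n e^(−μΣtᵢ). Here n = 7 and Σtᵢ = 11.2 + 7.5 + 4.1 + 1.1 + 6 + 11.2 + 2.7 = 43.8.
Posterior ∝ μ^3e^(−2μ) · μ^7e^(−43.8μ) = μ^10e^(−45.8μ), i.e. Gamma(11, 45.8).
Mode = (a−1)/b = 10/45.8 ≈ 0.218.

μ̂_MAP = 0.218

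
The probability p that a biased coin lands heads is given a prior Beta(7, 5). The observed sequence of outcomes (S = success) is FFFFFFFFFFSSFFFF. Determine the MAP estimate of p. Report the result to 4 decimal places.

p̂_MAP = 0.3077

Prior: Beta(7, 5).
Data: 2 successes in 16 trials (from the sequence). The binomial likelihood contributes p^2(1−p)^14, so the posterior is Beta(7+2, 5+14) = Beta(9, 19).
For Beta(a, b) with a, b > 1 the mode is (a−1)/(a+b−2) = 8/26 ≈ 0.3077.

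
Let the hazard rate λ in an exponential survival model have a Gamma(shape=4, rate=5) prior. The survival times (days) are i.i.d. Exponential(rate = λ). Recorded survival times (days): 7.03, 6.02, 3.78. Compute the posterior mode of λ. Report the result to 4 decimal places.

The Exponential(rate=λ) likelihood is ∝ λ^n e^(−λΣtᵢ). Here n = 3 and Σtᵢ = 7.03 + 6.02 + 3.78 = 16.83.
Posterior ∝ λ^3e^(−5λ) · λ^3e^(−16.83λ) = λ^6e^(−21.83λ), i.e. Gamma(7, 21.83).
Mode = (a−1)/b = 6/21.83 ≈ 0.2749.

λ̂_MAP = 0.2749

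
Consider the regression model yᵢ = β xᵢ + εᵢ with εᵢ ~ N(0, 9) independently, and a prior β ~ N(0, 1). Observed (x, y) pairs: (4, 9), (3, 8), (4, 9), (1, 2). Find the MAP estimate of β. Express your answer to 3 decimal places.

log p(β | y) = −Σ(yᵢ − βxᵢ)²/(2·9) − β²/(2·1) + const.
Setting the derivative to zero: Σxᵢ(yᵢ − βxᵢ)/9 − β/1 = 0, so β = Σxᵢyᵢ / (Σxᵢ² + σ²/τ²).
Σxᵢyᵢ = 4·9 + 3·8 + 4·9 + 1·2 = 98; Σxᵢ² = 42; σ²/τ² = 9.
β̂_MAP = 98 / (42 + 9) = 98/51 ≈ 1.922.

β̂_MAP = 1.922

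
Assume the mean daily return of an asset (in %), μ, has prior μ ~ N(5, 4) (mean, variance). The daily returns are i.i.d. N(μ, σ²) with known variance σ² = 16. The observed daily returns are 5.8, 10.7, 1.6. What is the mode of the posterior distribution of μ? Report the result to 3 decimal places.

n = 3; x̄ = (5.8 + 10.7 + 1.6)/3 = 18.1/3 = 181/30 ≈ 6.0333.
For a Normal prior and Normal likelihood with known variance, the posterior is Normal; its mode equals its mean, the precision-weighted average.
Prior precision 1/σ₀² = 1/4 = 0.25; data precision n/σ² = 3/16 = 0.1875.
μ̂ = (0.25·5 + 0.1875·(181/30)) / (0.25 + 0.1875) = 2.38125/0.4375 = 381/70 ≈ 5.443.

μ̂_MAP = 5.443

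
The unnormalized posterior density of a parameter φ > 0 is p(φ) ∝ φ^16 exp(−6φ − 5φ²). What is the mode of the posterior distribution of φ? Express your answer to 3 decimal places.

φ̂_MAP = 1.000

ℓ'(φ) = 16/φ − 6 − 10φ. Setting this to zero and multiplying by φ: 10φ² + 6φ − 16 = 0.
φ = (−6 + √(6² + 4·10·16)) / (2·10) = (−6 + √676) / 20 = (−6 + 26)/20 = 1.
ℓ''(φ) = −16/φ² − 10 < 0, confirming a maximum.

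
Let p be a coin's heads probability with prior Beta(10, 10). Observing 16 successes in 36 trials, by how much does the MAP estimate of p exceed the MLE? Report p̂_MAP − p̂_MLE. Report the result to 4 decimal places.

Posterior is Beta(26, 30); MAP = (26−1)/(56−2) = 25/54 ≈ 0.46296.
MLE ignores the prior: p̂_MLE = k/n = 16/36 ≈ 0.44444.
Difference = 25/54 − 16/36 = 1/54 ≈ 0.0185.

MAP − MLE = 0.0185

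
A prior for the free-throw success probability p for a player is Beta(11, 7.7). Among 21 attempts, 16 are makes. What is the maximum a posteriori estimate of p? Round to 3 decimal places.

Prior: Beta(11, 7.7).
Data: 16 successes in 21 trials. The binomial likelihood contributes p^16(1−p)^5, so the posterior is Beta(11+16, 7.7+5) = Beta(27, 12.7).
For Beta(a, b) with a, b > 1 the mode is (a−1)/(a+b−2) = 26/37.7 ≈ 0.690.

p̂_MAP = 0.690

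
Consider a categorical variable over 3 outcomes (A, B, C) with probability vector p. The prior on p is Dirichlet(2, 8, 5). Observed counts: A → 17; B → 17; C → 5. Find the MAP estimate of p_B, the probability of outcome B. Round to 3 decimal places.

MAP estimate of p_B = 0.471

The posterior is Dirichlet(αᵢ + nᵢ) = Dirichlet(19, 25, 10).
For a Dirichlet(a₁,…,a_K) with all aᵢ > 1, the mode has j-th component (aⱼ − 1)/(Σaᵢ − K).
Here Σaᵢ = 54 and K = 3, so p_B = (25 − 1)/(54 − 3) = 24/51 ≈ 0.471.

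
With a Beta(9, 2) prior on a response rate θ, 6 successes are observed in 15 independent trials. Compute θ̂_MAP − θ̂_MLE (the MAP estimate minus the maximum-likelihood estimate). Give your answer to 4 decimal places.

Posterior is Beta(15, 11); MAP = (15−1)/(26−2) = 14/24 ≈ 0.58333.
MLE ignores the prior: θ̂_MLE = k/n = 6/15 ≈ 0.40000.
Difference = 14/24 − 6/15 = 11/60 ≈ 0.1833.

MAP − MLE = 0.1833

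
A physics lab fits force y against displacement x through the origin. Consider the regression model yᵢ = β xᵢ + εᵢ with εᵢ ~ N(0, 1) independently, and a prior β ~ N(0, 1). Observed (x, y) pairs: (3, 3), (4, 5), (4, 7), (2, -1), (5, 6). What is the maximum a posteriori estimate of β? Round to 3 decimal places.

β̂_MAP = 1.197

log p(β | y) = −Σ(yᵢ − βxᵢ)²/(2·1) − β²/(2·1) + const.
Setting the derivative to zero: Σxᵢ(yᵢ − βxᵢ)/1 − β/1 = 0, so β = Σxᵢyᵢ / (Σxᵢ² + σ²/τ²).
Σxᵢyᵢ = 3·3 + 4·5 + 4·7 + 2·(-1) + 5·6 = 85; Σxᵢ² = 70; σ²/τ² = 1.
β̂_MAP = 85 / (70 + 1) = 85/71 ≈ 1.197.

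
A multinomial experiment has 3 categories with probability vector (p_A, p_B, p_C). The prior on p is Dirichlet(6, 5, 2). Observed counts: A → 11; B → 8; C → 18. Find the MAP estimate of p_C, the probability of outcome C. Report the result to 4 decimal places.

MAP estimate of p_C = 0.4043

The posterior is Dirichlet(αᵢ + nᵢ) = Dirichlet(17, 13, 20).
For a Dirichlet(a₁,…,a_K) with all aᵢ > 1, the mode has j-th component (aⱼ − 1)/(Σaᵢ − K).
Here Σaᵢ = 50 and K = 3, so p_C = (20 − 1)/(50 − 3) = 19/47 ≈ 0.4043.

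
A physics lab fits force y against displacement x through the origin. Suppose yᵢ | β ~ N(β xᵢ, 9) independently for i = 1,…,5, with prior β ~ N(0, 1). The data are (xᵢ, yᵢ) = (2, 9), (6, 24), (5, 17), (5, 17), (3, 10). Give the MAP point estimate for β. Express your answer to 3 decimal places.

β̂_MAP = 3.352

log p(β | y) = −Σ(yᵢ − βxᵢ)²/(2·9) − β²/(2·1) + const.
Setting the derivative to zero: Σxᵢ(yᵢ − βxᵢ)/9 − β/1 = 0, so β = Σxᵢyᵢ / (Σxᵢ² + σ²/τ²).
Σxᵢyᵢ = 2·9 + 6·24 + 5·17 + 5·17 + 3·10 = 362; Σxᵢ² = 99; σ²/τ² = 9.
β̂_MAP = 362 / (99 + 9) = 362/108 ≈ 3.352.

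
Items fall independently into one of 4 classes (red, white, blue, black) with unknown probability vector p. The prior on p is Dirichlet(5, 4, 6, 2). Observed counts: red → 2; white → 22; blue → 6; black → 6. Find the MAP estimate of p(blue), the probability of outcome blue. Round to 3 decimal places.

The posterior is Dirichlet(αᵢ + nᵢ) = Dirichlet(7, 26, 12, 8).
For a Dirichlet(a₁,…,a_K) with all aᵢ > 1, the mode has j-th component (aⱼ − 1)/(Σaᵢ − K).
Here Σaᵢ = 53 and K = 4, so p(blue) = (12 − 1)/(53 − 4) = 11/49 ≈ 0.224.

MAP estimate of p(blue) = 0.224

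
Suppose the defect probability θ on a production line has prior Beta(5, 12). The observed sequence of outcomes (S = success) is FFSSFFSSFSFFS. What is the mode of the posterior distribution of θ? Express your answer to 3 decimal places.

Prior: Beta(5, 12).
Data: 6 successes in 13 trials (from the sequence). The binomial likelihood contributes θ^6(1−θ)^7, so the posterior is Beta(5+6, 12+7) = Beta(11, 19).
For Beta(a, b) with a, b > 1 the mode is (a−1)/(a+b−2) = 10/28 ≈ 0.357.

θ̂_MAP = 0.357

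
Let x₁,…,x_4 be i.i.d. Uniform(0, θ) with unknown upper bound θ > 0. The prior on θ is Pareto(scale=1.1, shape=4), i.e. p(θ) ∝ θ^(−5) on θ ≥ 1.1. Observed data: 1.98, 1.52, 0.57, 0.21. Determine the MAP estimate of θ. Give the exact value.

θ̂_MAP = 1.98

The Uniform(0, θ) likelihood is θ^(−n) for θ ≥ max(xᵢ), zero otherwise. Here max(xᵢ) = 1.98.
Posterior ∝ θ^(−5) · θ^(−4) = θ^(−9) on θ ≥ max(1.1, 1.98) = 1.98.
This density is strictly decreasing in θ, so the posterior mode lies at the lower boundary of the support.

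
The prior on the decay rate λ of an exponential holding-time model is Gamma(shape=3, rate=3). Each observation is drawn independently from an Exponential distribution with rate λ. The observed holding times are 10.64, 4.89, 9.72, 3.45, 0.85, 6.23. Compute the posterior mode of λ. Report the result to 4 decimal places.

The Exponential(rate=λ) likelihood is ∝ λ^n e^(−λΣtᵢ). Here n = 6 and Σtᵢ = 10.64 + 4.89 + 9.72 + 3.45 + 0.85 + 6.23 = 35.78.
Posterior ∝ λ^2e^(−3λ) · λ^6e^(−35.78λ) = λ^8e^(−38.78λ), i.e. Gamma(9, 38.78).
Mode = (a−1)/b = 8/38.78 ≈ 0.2063.

λ̂_MAP = 0.2063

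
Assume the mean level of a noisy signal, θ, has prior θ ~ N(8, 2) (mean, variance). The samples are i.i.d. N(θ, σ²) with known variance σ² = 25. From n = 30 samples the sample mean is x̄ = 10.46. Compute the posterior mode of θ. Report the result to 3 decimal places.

θ̂_MAP = 9.736

n = 30, x̄ = 10.46.
For a Normal prior and Normal likelihood with known variance, the posterior is Normal; its mode equals its mean, the precision-weighted average.
Prior precision 1/σ₀² = 1/2 = 0.5; data precision n/σ² = 30/25 = 1.2.
θ̂ = (0.5·8 + 1.2·10.46) / (0.5 + 1.2) = 16.552/1.7 = 4138/425 ≈ 9.736.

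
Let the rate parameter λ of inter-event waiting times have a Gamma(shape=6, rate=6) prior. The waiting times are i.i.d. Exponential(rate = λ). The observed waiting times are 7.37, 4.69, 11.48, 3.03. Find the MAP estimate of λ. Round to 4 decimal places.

λ̂_MAP = 0.2763

The Exponential(rate=λ) likelihood is ∝ λ^n e^(−λΣtᵢ). Here n = 4 and Σtᵢ = 7.37 + 4.69 + 11.48 + 3.03 = 26.57.
Posterior ∝ λ^5e^(−6λ) · λ^4e^(−26.57λ) = λ^9e^(−32.57λ), i.e. Gamma(10, 32.57).
Mode = (a−1)/b = 9/32.57 ≈ 0.2763.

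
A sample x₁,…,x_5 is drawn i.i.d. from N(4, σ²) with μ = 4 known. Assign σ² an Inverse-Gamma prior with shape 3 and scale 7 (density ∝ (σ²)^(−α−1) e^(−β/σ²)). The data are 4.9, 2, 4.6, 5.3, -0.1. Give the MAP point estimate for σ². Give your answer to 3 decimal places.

σ̂²_MAP = 2.898

Sum of squared deviations about the known mean: SS = (4.9−4)² + (2−4)² + (4.6−4)² + (5.3−4)² + (-0.1−4)² = 23.67.
The Normal likelihood contributes (σ²)^(−n/2) exp(−SS/(2σ²)), so the posterior is Inverse-Gamma(α + n/2, β + SS/2) = Inverse-Gamma(5.5, 18.835).
The mode of Inverse-Gamma(a, b) is b/(a+1) = 18.835/6.5 ≈ 2.898.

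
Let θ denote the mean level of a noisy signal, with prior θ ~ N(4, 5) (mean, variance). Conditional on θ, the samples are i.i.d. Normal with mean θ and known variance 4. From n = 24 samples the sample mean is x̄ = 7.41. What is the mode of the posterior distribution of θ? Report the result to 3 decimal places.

n = 24, x̄ = 7.41.
For a Normal prior and Normal likelihood with known variance, the posterior is Normal; its mode equals its mean, the precision-weighted average.
Prior precision 1/σ₀² = 1/5 = 0.2; data precision n/σ² = 24/4 = 6.
θ̂ = (0.2·4 + 6·7.41) / (0.2 + 6) = 45.26/6.2 = 7.300.

θ̂_MAP = 7.300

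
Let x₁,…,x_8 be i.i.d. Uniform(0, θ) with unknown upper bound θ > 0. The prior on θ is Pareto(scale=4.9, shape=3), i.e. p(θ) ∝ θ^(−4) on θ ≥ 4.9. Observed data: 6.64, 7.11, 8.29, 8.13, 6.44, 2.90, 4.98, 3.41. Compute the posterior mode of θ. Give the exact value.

The Uniform(0, θ) likelihood is θ^(−n) for θ ≥ max(xᵢ), zero otherwise. Here max(xᵢ) = 8.29.
Posterior ∝ θ^(−4) · θ^(−8) = θ^(−12) on θ ≥ max(4.9, 8.29) = 8.29.
This density is strictly decreasing in θ, so the posterior mode lies at the lower boundary of the support.

θ̂_MAP = 8.29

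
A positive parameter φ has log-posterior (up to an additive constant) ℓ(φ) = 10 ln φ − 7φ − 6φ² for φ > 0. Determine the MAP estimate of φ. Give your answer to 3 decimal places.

φ̂_MAP = 0.667

ℓ'(φ) = 10/φ − 7 − 12φ. Setting this to zero and multiplying by φ: 12φ² + 7φ − 10 = 0.
φ = (−7 + √(7² + 4·12·10)) / (2·12) = (−7 + √529) / 24 = (−7 + 23)/24 = 2/3.
ℓ''(φ) = −10/φ² − 12 < 0, confirming a maximum.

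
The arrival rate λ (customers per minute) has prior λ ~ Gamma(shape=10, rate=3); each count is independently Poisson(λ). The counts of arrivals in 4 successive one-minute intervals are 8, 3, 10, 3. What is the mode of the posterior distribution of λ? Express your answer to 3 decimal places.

λ̂_MAP = 4.714

Σxᵢ = 8+3+10+3 = 24, with n = 4.
Posterior ∝ λ^9e^(−3λ) · λ^24e^(−4λ) = λ^33e^(−7λ), i.e. Gamma(shape=34, rate=7).
The mode of a Gamma(a, b) with a ≥ 1 (shape–rate) is (a−1)/b = 33/7 ≈ 4.714.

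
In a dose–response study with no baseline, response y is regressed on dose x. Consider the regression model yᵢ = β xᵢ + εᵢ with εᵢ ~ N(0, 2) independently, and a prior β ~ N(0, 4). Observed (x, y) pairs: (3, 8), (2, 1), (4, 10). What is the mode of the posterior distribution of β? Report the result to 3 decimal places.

β̂_MAP = 2.237

log p(β | y) = −Σ(yᵢ − βxᵢ)²/(2·2) − β²/(2·4) + const.
Setting the derivative to zero: Σxᵢ(yᵢ − βxᵢ)/2 − β/4 = 0, so β = Σxᵢyᵢ / (Σxᵢ² + σ²/τ²).
Σxᵢyᵢ = 3·8 + 2·1 + 4·10 = 66; Σxᵢ² = 29; σ²/τ² = 0.5.
β̂_MAP = 66 / (29 + 0.5) = 66/29.5 ≈ 2.237.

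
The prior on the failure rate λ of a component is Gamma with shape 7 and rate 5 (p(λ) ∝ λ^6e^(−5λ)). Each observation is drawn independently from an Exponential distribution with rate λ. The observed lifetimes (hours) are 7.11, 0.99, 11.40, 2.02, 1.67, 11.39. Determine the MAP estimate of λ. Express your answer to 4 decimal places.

λ̂_MAP = 0.3032

The Exponential(rate=λ) likelihood is ∝ λ^n e^(−λΣtᵢ). Here n = 6 and Σtᵢ = 7.11 + 0.99 + 11.40 + 2.02 + 1.67 + 11.39 = 34.58.
Posterior ∝ λ^6e^(−5λ) · λ^6e^(−34.58λ) = λ^12e^(−39.58λ), i.e. Gamma(13, 39.58).
Mode = (a−1)/b = 12/39.58 ≈ 0.3032.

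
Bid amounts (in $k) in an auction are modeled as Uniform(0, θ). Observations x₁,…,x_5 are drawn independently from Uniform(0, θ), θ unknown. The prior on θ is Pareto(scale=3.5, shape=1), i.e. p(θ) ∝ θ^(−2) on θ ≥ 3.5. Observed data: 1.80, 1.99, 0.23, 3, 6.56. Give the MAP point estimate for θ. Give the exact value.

The Uniform(0, θ) likelihood is θ^(−n) for θ ≥ max(xᵢ), zero otherwise. Here max(xᵢ) = 6.56.
Posterior ∝ θ^(−2) · θ^(−5) = θ^(−7) on θ ≥ max(3.5, 6.56) = 6.56.
This density is strictly decreasing in θ, so the posterior mode lies at the lower boundary of the support.

θ̂_MAP = 6.56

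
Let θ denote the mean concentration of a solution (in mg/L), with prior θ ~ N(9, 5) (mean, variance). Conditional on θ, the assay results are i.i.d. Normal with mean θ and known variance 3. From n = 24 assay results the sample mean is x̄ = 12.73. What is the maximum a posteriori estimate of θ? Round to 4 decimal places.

θ̂_MAP = 12.6390

n = 24, x̄ = 12.73.
For a Normal prior and Normal likelihood with known variance, the posterior is Normal; its mode equals its mean, the precision-weighted average.
Prior precision 1/σ₀² = 1/5 = 0.2; data precision n/σ² = 24/3 = 8.
θ̂ = (0.2·9 + 8·12.73) / (0.2 + 8) = 103.64/8.2 = 2591/205 ≈ 12.6390.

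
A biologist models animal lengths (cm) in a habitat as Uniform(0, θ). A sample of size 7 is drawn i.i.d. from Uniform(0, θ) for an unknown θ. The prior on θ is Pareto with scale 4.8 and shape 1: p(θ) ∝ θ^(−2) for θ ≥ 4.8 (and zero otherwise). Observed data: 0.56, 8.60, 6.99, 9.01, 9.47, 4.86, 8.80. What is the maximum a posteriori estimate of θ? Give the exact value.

θ̂_MAP = 9.47

The Uniform(0, θ) likelihood is θ^(−n) for θ ≥ max(xᵢ), zero otherwise. Here max(xᵢ) = 9.47.
Posterior ∝ θ^(−2) · θ^(−7) = θ^(−9) on θ ≥ max(4.8, 9.47) = 9.47.
This density is strictly decreasing in θ, so the posterior mode lies at the lower boundary of the support.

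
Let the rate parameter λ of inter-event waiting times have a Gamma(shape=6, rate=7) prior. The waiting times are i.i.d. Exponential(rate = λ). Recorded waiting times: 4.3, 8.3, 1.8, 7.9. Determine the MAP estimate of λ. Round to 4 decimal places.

The Exponential(rate=λ) likelihood is ∝ λ^n e^(−λΣtᵢ). Here n = 4 and Σtᵢ = 4.3 + 8.3 + 1.8 + 7.9 = 22.3.
Posterior ∝ λ^5e^(−7λ) · λ^4e^(−22.3λ) = λ^9e^(−29.3λ), i.e. Gamma(10, 29.3).
Mode = (a−1)/b = 9/29.3 ≈ 0.3072.

λ̂_MAP = 0.3072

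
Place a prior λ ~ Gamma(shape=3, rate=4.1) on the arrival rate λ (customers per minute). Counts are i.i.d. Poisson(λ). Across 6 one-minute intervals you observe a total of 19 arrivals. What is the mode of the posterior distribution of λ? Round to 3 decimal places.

λ̂_MAP = 2.079

Σxᵢ = 19, n = 6.
Posterior ∝ λ^2e^(−4.1λ) · λ^19e^(−6λ) = λ^21e^(−10.1λ), i.e. Gamma(shape=22, rate=10.1).
The mode of a Gamma(a, b) with a ≥ 1 (shape–rate) is (a−1)/b = 21/10.1 ≈ 2.079.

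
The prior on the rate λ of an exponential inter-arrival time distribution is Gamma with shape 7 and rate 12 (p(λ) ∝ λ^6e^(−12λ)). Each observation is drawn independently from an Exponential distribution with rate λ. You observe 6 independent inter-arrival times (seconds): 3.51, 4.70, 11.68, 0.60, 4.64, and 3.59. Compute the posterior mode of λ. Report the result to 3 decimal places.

The Exponential(rate=λ) likelihood is ∝ λ^n e^(−λΣtᵢ). Here n = 6 and Σtᵢ = 3.51 + 4.70 + 11.68 + 0.60 + 4.64 + 3.59 = 28.72.
Posterior ∝ λ^6e^(−12λ) · λ^6e^(−28.72λ) = λ^12e^(−40.72λ), i.e. Gamma(13, 40.72).
Mode = (a−1)/b = 12/40.72 ≈ 0.295.

λ̂_MAP = 0.295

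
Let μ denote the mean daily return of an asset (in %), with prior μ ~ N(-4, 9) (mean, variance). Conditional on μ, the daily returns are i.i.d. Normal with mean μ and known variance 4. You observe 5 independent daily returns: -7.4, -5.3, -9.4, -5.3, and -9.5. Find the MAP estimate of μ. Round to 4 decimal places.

μ̂_MAP = -7.1041

n = 5; x̄ = ((-7.4) + (-5.3) + (-9.4) + (-5.3) + (-9.5))/5 = -36.9/5 = -7.38.
For a Normal prior and Normal likelihood with known variance, the posterior is Normal; its mode equals its mean, the precision-weighted average.
Prior precision 1/σ₀² = 1/9; data precision n/σ² = 5/4 = 1.25.
μ̂ = ((1/9)·(-4) + 1.25·(-7.38)) / (1/9 + 1.25) = (-3481/360)/(49/36) = -3481/490 ≈ -7.1041.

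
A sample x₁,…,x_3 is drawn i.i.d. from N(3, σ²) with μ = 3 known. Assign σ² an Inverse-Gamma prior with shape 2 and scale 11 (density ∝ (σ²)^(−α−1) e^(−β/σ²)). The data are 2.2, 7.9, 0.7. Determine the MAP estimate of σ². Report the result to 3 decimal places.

Sum of squared deviations about the known mean: SS = (2.2−3)² + (7.9−3)² + (0.7−3)² = 29.94.
The Normal likelihood contributes (σ²)^(−n/2) exp(−SS/(2σ²)), so the posterior is Inverse-Gamma(α + n/2, β + SS/2) = Inverse-Gamma(3.5, 25.97).
The mode of Inverse-Gamma(a, b) is b/(a+1) = 25.97/4.5 ≈ 5.771.

σ̂²_MAP = 5.771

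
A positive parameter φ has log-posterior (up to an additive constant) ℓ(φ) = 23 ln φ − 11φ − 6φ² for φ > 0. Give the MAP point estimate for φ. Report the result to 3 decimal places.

ℓ'(φ) = 23/φ − 11 − 12φ. Setting this to zero and multiplying by φ: 12φ² + 11φ − 23 = 0.
φ = (−11 + √(11² + 4·12·23)) / (2·12) = (−11 + √1225) / 24 = (−11 + 35)/24 = 1.
ℓ''(φ) = −23/φ² − 12 < 0, confirming a maximum.

φ̂_MAP = 1.000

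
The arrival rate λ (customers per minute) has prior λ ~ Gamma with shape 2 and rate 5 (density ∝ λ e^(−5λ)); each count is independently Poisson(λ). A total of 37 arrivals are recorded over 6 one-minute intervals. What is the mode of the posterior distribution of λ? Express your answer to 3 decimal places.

λ̂_MAP = 3.455

Σxᵢ = 37, n = 6.
Posterior ∝ λe^(−5λ) · λ^37e^(−6λ) = λ^38e^(−11λ), i.e. Gamma(shape=39, rate=11).
The mode of a Gamma(a, b) with a ≥ 1 (shape–rate) is (a−1)/b = 38/11 ≈ 3.455.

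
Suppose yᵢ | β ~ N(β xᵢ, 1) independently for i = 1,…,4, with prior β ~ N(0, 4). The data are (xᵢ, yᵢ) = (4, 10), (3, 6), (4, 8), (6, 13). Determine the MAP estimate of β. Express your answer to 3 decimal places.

log p(β | y) = −Σ(yᵢ − βxᵢ)²/(2·1) − β²/(2·4) + const.
Setting the derivative to zero: Σxᵢ(yᵢ − βxᵢ)/1 − β/4 = 0, so β = Σxᵢyᵢ / (Σxᵢ² + σ²/τ²).
Σxᵢyᵢ = 4·10 + 3·6 + 4·8 + 6·13 = 168; Σxᵢ² = 77; σ²/τ² = 0.25.
β̂_MAP = 168 / (77 + 0.25) = 168/77.25 ≈ 2.175.

β̂_MAP = 2.175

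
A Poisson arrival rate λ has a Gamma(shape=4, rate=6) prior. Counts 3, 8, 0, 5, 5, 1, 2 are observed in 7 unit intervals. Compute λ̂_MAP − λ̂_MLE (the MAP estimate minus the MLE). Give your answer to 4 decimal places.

MAP − MLE = -1.3516

Σxᵢ = 24. Posterior is Gamma(28, 13); MAP = (28−1)/13 = 27/13 ≈ 2.07692.
MLE = x̄ = 24/7 ≈ 3.42857.
Difference = 27/13 − 24/7 = -123/91 ≈ -1.3516.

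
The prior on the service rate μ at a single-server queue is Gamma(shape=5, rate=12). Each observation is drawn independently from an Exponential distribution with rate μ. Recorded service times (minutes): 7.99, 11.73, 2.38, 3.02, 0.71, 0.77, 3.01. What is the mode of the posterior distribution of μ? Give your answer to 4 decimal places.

μ̂_MAP = 0.2644

The Exponential(rate=μ) likelihood is ∝ μ^n e^(−μΣtᵢ). Here n = 7 and Σtᵢ = 7.99 + 11.73 + 2.38 + 3.02 + 0.71 + 0.77 + 3.01 = 29.61.
Posterior ∝ μ^4e^(−12μ) · μ^7e^(−29.61μ) = μ^11e^(−41.61μ), i.e. Gamma(12, 41.61).
Mode = (a−1)/b = 11/41.61 ≈ 0.2644.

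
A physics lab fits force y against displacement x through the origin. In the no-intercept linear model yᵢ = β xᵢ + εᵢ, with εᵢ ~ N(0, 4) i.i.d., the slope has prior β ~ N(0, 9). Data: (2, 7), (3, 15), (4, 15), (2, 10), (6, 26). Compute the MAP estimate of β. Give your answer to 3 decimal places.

log p(β | y) = −Σ(yᵢ − βxᵢ)²/(2·4) − β²/(2·9) + const.
Setting the derivative to zero: Σxᵢ(yᵢ − βxᵢ)/4 − β/9 = 0, so β = Σxᵢyᵢ / (Σxᵢ² + σ²/τ²).
Σxᵢyᵢ = 2·7 + 3·15 + 4·15 + 2·10 + 6·26 = 295; Σxᵢ² = 69; σ²/τ² = 4/9.
β̂_MAP = 295 / (69 + 4/9) = 295/(625/9) = 531/125 ≈ 4.248.

β̂_MAP = 4.248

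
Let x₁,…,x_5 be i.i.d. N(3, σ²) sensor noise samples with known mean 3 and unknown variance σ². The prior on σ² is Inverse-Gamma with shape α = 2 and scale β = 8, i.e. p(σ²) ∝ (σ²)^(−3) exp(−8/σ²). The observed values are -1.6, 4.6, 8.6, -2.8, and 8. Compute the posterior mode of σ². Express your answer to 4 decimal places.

σ̂²_MAP = 11.7927

Sum of squared deviations about the known mean: SS = (-1.6−3)² + (4.6−3)² + (8.6−3)² + (-2.8−3)² + (8−3)² = 113.72.
The Normal likelihood contributes (σ²)^(−n/2) exp(−SS/(2σ²)), so the posterior is Inverse-Gamma(α + n/2, β + SS/2) = Inverse-Gamma(4.5, 64.86).
The mode of Inverse-Gamma(a, b) is b/(a+1) = 64.86/5.5 ≈ 11.7927.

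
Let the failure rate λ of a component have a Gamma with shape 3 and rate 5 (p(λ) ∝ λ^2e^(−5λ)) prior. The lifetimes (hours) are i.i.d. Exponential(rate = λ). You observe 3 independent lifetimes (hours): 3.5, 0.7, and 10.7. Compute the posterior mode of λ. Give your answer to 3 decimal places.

λ̂_MAP = 0.251

The Exponential(rate=λ) likelihood is ∝ λ^n e^(−λΣtᵢ). Here n = 3 and Σtᵢ = 3.5 + 0.7 + 10.7 = 14.9.
Posterior ∝ λ^2e^(−5λ) · λ^3e^(−14.9λ) = λ^5e^(−19.9λ), i.e. Gamma(6, 19.9).
Mode = (a−1)/b = 5/19.9 ≈ 0.251.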